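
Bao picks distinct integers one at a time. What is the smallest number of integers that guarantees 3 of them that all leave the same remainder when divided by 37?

75

The 37 residue classes mod 37 are the pigeonholes.
With 74 integers one could put 2 in each residue class and have no class reach 3.
The 75th integer pushes some class to 3, so 37·2 + 1 = 75.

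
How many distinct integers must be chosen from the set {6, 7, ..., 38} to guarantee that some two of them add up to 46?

A set avoiding the sum 46 can contain at most one of each pair {x, 46−x}, plus the 3 elements whose complement lies outside the range or equal to its own complement.
The integers 6, …, 23 (18 of them) are such a set: any two sum to at least 6+7 = 13 and at most 22+23 = 45 < 46.
By the pigeonhole principle, any 19th integer completes one of the 15 pairs, so 19 choices force a sum of 46.

19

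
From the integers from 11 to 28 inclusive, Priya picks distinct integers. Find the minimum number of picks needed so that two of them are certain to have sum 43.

Group the elements by complementary pair {x, 43−x}: {15,28}, {16,27}, {17,26}, …, giving 7 two-element pairs and 4 integers whose partner 43−x falls outside [11,28].
By the pigeonhole principle, treating each of those 11 groups as a pigeonhole, one can pick one integer per group — 11 integers — with no two summing to 43.
The 12th integer lands in an occupied pair, forcing a sum of 43.

12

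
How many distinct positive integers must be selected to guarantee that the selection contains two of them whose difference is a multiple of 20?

Integers whose pairwise differences are multiples of 20 are exactly those sharing a remainder mod 20. Pigeonhole: the 20 residue classes mod 20 are the pigeonholes.
With 20 integers one could put 1 in each residue class and have no class reach 2.
The 21st integer pushes some class to 2, so 20·1 + 1 = 21.

21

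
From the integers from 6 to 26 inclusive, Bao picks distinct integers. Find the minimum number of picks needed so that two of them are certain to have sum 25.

15

Group the elements by complementary pair {x, 25−x}: {6,19}, {7,18}, {8,17}, …, giving 7 two-element pairs and 7 integers whose partner 25−x falls outside [6,26].
By the pigeonhole principle, treating each of those 14 groups as a pigeonhole, one can pick one integer per group — 14 integers — with no two summing to 25.
The 15th integer lands in an occupied pair, forcing a sum of 25.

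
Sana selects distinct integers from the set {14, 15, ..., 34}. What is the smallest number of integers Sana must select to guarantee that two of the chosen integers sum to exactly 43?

14

Group the elements by complementary pair {x, 43−x}: {14,29}, {15,28}, {16,27}, …, giving 8 two-element pairs and 5 integers whose partner 43−x falls outside [14,34].
By the pigeonhole principle, treating each of those 13 groups as a pigeonhole, one can pick one integer per group — 13 integers — with no two summing to 43.
The 14th integer lands in an occupied pair, forcing a sum of 43.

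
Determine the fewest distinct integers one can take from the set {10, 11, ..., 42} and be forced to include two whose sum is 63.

Group the elements by complementary pair {x, 63−x}: {21,42}, {22,41}, {23,40}, …, giving 11 two-element pairs and 11 integers whose partner 63−x falls outside [10,42].
By pigeonhole, treating each of those 22 groups as a pigeonhole, one can pick one integer per group — 22 integers — with no two summing to 63.
The 23rd integer lands in an occupied pair, forcing a sum of 63.

23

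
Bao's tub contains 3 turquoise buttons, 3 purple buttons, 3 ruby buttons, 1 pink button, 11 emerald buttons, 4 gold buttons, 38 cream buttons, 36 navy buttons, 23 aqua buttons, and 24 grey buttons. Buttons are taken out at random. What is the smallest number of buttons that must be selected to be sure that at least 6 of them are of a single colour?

40

Pigeonhole: the 10 colours are the holes; the buttons drawn are the pigeons.
To avoid 6 of any one colour, the worst case takes at most 5 of each colour, or every button of a colour that has fewer than 5.
That gives 3 + 3 + 3 + 1 + 5 + 4 + 5 + 5 + 5 + 5 = 39 buttons with no colour reaching 6.
The next button forces some colour to 6, so 39 + 1 = 40.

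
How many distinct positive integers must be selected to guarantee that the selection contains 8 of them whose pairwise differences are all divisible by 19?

Integers whose pairwise differences are multiples of 19 are exactly those sharing a remainder mod 19. The 19 residue classes mod 19 are the pigeonholes.
With 133 integers one could put 7 in each residue class and have no class reach 8.
The 134th integer pushes some class to 8, so 19·7 + 1 = 134.

134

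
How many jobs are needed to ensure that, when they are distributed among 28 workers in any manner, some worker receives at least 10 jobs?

With 252 jobs one could put exactly 9 in each of the 28 workers, and no worker would reach 10.
By the pigeonhole principle, one more job must land in a worker that already has 9, giving it 10.
So 28 × 9 + 1 = 253 jobs are required.

253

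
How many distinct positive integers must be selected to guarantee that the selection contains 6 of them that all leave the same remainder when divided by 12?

61

Pigeonhole: the 12 residue classes mod 12 are the pigeonholes.
With 60 integers one could put 5 in each residue class and have no class reach 6.
The 61st integer pushes some class to 6, so 12·5 + 1 = 61.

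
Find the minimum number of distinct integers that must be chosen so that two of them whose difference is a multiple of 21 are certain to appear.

22

Integers whose pairwise differences are multiples of 21 are exactly those sharing a remainder mod 21. Pigeonhole: the 21 residue classes mod 21 are the pigeonholes.
With 21 integers one could put 1 in each residue class and have no class reach 2.
The 22nd integer pushes some class to 2, so 21·1 + 1 = 22.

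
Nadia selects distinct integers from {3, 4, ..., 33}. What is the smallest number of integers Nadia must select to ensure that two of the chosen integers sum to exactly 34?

Two chosen integers sum to 34 exactly when both halves of some pair {x, 34−x} with 3 ≤ x ≤ 34−x ≤ 31 are chosen — 14 such pairs.
The remaining 3 elements (those with no distinct partner in range) can never complete a 34-sum, so the worst case takes all of them and one from each pair: 3 + 14 = 17.
By the pigeonhole principle, the 18th integer has to be the second member of some pair, so 17 + 1 = 18.

18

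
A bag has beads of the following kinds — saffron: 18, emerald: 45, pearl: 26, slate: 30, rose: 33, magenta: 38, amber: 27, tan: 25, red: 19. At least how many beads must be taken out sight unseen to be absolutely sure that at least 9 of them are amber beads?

243

In the worst case for collecting amber beads, every non-amber bead comes out first.
There are 18 + 45 + 26 + 30 + 33 + 38 + 25 + 19 = 234 non-amber beads altogether.
After those, each further bead must be amber, so 234 + 9 = 243 draws guarantee 9 amber beads.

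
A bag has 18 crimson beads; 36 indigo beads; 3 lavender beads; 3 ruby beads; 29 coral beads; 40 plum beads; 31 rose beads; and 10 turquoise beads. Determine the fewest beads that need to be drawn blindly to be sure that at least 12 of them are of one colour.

72

Pigeonhole: the 8 colours are the holes; the beads drawn are the pigeons.
To avoid 12 of any one colour, the worst case takes at most 11 of each colour, or every bead of a colour that has fewer than 11.
That gives 11 + 11 + 3 + 3 + 11 + 11 + 11 + 10 = 71 beads with no colour reaching 12.
The next bead forces some colour to 12, so 71 + 1 = 72.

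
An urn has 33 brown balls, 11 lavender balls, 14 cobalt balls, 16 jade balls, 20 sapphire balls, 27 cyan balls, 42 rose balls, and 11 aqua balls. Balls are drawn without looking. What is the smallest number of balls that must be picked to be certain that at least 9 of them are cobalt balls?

169

In the worst case for collecting cobalt balls, every non-cobalt ball comes out first.
There are 33 + 11 + 16 + 20 + 27 + 42 + 11 = 160 non-cobalt balls altogether.
After those, each further ball must be cobalt, so 160 + 9 = 169 draws guarantee 9 cobalt balls.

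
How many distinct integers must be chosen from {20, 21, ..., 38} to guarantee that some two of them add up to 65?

Two chosen integers sum to 65 exactly when both halves of some pair {x, 65−x} with 27 ≤ x ≤ 65−x ≤ 38 are chosen — 6 such pairs.
The remaining 7 elements (those with no distinct partner in range) can never complete a 65-sum, so the worst case takes all of them and one from each pair: 7 + 6 = 13.
Pigeonhole: the 14th integer has to be the second member of some pair, so 13 + 1 = 14.

14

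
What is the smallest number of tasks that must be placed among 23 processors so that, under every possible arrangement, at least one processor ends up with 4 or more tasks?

With 69 tasks one could put exactly 3 in each of the 23 processors, and no processor would reach 4.
By the pigeonhole principle, one more task must land in a processor that already has 3, giving it 4.
So 23 × 3 + 1 = 70 tasks are required.

70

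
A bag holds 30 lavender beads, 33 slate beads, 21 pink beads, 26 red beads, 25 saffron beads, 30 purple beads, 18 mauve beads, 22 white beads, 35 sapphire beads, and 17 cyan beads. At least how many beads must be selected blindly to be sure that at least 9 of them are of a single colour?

Put each drawn bead into a box by colour. The largest draw with every box below 9 takes min(count, 8) from each colour.
Σ min(cᵢ, 8) = 8 + 8 + 8 + 8 + 8 + 8 + 8 + 8 + 8 + 8 = 80.
Draw number 80 + 1 = 81 must push one box to 9.

81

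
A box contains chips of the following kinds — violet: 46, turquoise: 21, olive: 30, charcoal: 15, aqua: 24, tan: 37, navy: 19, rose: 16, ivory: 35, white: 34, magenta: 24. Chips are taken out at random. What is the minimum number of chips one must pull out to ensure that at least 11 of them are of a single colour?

111

Pigeonhole: put each drawn chip into a box by colour. The largest draw with every box below 11 takes min(count, 10) from each colour.
Σ min(cᵢ, 10) = 10 + 10 + 10 + 10 + 10 + 10 + 10 + 10 + 10 + 10 + 10 = 110.
Draw number 110 + 1 = 111 must push one box to 11.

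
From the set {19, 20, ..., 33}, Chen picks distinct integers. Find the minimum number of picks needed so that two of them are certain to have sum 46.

12

A set avoiding the sum 46 can contain at most one of each pair {x, 46−x}, plus the 7 elements whose complement lies outside the range or equal to its own complement.
The integers 23, …, 33 (11 of them) are such a set: any two sum to at least 23+24 = 47 > 46.
By the pigeonhole principle, any 12th integer completes one of the 4 pairs, so 12 choices force a sum of 46.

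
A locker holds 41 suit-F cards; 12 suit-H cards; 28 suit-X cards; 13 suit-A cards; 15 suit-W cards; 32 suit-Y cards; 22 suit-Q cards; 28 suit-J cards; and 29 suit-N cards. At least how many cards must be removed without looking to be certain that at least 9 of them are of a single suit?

The 9 suits are the holes; the cards drawn are the pigeons.
To avoid 9 of any one suit, the worst case takes at most 8 of each suit.
That gives 8 + 8 + 8 + 8 + 8 + 8 + 8 + 8 + 8 = 72 cards with no suit reaching 9.
The next card forces some suit to 9, so 72 + 1 = 73.

73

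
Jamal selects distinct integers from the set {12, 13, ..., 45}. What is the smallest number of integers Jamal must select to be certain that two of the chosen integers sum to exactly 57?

A set avoiding the sum 57 can contain at most one of each pair {x, 57−x}.
The integers 29, …, 45 (17 of them) are such a set: any two sum to at least 29+30 = 59 > 57.
By pigeonhole, any 18th integer completes one of the 17 pairs, so 18 choices force a sum of 57.

18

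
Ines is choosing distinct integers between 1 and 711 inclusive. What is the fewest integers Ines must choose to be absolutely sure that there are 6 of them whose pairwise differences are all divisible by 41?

Integers whose pairwise differences are multiples of 41 are exactly those sharing a remainder mod 41. The 41 residue classes mod 41 are the pigeonholes.
With 205 integers one could put 5 in each residue class and have no class reach 6.
The 206th integer pushes some class to 6, so 41·5 + 1 = 206.

206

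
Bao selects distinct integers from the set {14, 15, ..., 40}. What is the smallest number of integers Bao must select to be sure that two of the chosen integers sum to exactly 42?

Group the elements by complementary pair {x, 42−x}: {14,28}, {15,27}, {16,26}, …, giving 7 two-element pairs, the single value 21 (it cannot pair with itself since the integers are distinct), and 12 integers whose partner 42−x falls outside [14,40].
Treating each of those 20 groups as a pigeonhole, one can pick one integer per group — 20 integers — with no two summing to 42.
The 21st integer lands in an occupied pair, forcing a sum of 42.

21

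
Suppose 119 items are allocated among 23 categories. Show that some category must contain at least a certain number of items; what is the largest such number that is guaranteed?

6

The 23 categories are the holes and the 119 items are the pigeons.
If every category held at most 5 items, the total would be at most 23 × 5 = 115, which is less than 119.
So some category holds at least ⌈119/23⌉ = 6 items.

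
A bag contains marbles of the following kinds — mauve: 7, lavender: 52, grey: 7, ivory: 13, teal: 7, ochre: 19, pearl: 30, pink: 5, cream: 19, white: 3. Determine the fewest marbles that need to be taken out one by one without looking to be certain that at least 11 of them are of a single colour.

80

An adversary could hand out at most 10 marbles per colour (5 colours run out sooner): 7 + 10 + 7 + 10 + 7 + 10 + 10 + 5 + 10 + 3 = 79 marbles and still no colour has 11.
Pigeonhole: one more marble lands in a colour already at 10, so 80 draws are enough and 79 are not.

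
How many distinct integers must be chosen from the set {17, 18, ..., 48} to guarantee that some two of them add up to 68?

Two chosen integers sum to 68 exactly when both halves of some pair {x, 68−x} with 20 ≤ x ≤ 68−x ≤ 48 are chosen — 14 such pairs.
The remaining 4 elements (those with no distinct partner in range) can never complete a 68-sum, so the worst case takes all of them and one from each pair: 4 + 14 = 18.
The 19th integer has to be the second member of some pair, so 18 + 1 = 19.

19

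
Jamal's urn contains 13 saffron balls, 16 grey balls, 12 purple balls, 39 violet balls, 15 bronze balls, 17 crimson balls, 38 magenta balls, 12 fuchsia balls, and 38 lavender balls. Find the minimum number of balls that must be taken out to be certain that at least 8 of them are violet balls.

In the worst case for collecting violet balls, every non-violet ball comes out first.
There are 13 + 16 + 12 + 15 + 17 + 38 + 12 + 38 = 161 non-violet balls altogether.
After those, each further ball must be violet, so 161 + 8 = 169 draws guarantee 8 violet balls.

169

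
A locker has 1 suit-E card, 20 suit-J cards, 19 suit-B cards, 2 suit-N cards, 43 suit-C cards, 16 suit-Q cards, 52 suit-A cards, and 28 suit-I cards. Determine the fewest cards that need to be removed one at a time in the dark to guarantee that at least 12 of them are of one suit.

Put each drawn card into a box by suit. The largest draw with every box below 12 takes min(count, 11) from each suit; suits with fewer than 11 contribute all they have.
Σ min(cᵢ, 11) = 1 + 11 + 11 + 2 + 11 + 11 + 11 + 11 = 69.
Draw number 69 + 1 = 70 must push one box to 12.

70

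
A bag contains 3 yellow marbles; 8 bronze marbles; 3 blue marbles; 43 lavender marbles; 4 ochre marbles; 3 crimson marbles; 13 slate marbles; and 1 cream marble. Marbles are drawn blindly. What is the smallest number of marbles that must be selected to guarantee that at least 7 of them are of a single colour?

33

Pigeonhole: the 8 colours are the holes; the marbles drawn are the pigeons.
To avoid 7 of any one colour, the worst case takes at most 6 of each colour, or every marble of a colour that has fewer than 6.
That gives 3 + 6 + 3 + 6 + 4 + 3 + 6 + 1 = 32 marbles with no colour reaching 7.
The next marble forces some colour to 7, so 32 + 1 = 33.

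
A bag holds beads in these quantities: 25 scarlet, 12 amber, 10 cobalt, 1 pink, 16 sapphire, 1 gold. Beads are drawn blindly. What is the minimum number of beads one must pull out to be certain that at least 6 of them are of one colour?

23

Put each drawn bead into a box by colour. The largest draw with every box below 6 takes min(count, 5) from each colour; colours with fewer than 5 contribute all they have.
Σ min(cᵢ, 5) = 5 + 5 + 5 + 1 + 5 + 1 = 22.
Draw number 22 + 1 = 23 must push one box to 6.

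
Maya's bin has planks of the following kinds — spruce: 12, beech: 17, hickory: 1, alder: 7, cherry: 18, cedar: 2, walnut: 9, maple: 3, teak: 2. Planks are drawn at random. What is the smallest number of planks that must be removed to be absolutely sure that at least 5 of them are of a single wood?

An adversary could hand out at most 4 planks per wood (4 woods run out sooner): 4 + 4 + 1 + 4 + 4 + 2 + 4 + 3 + 2 = 28 planks and still no wood has 5.
One more plank lands in a wood already at 4, so 29 draws are enough and 28 are not.

29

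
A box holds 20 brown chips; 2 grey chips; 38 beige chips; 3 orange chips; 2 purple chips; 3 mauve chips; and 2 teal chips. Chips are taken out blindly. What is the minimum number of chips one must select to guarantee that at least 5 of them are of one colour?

21

By pigeonhole, put each drawn chip into a box by colour. The largest draw with every box below 5 takes min(count, 4) from each colour; colours with fewer than 4 contribute all they have.
Σ min(cᵢ, 4) = 4 + 2 + 4 + 3 + 2 + 3 + 2 = 20.
Draw number 20 + 1 = 21 must push one box to 5.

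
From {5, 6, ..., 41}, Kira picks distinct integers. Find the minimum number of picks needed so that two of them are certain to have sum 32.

A set avoiding the sum 32 can contain at most one of each pair {x, 32−x}, plus the 15 elements whose complement lies outside the range or equal to its own complement.
The integers 16, …, 41 (26 of them) are such a set: any two sum to at least 16+17 = 33 > 32.
By the pigeonhole principle, any 27th integer completes one of the 11 pairs, so 27 choices force a sum of 32.

27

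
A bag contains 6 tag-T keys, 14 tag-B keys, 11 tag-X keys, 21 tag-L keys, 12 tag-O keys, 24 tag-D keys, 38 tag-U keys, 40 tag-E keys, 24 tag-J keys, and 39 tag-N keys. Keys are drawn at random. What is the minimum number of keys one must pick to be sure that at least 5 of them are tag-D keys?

210

In the worst case for collecting tag-D keys, every non-tag-D key comes out first.
There are 6 + 14 + 11 + 21 + 12 + 38 + 40 + 24 + 39 = 205 non-tag-D keys altogether.
After those, each further key must be tag-D, so 205 + 5 = 210 draws guarantee 5 tag-D keys.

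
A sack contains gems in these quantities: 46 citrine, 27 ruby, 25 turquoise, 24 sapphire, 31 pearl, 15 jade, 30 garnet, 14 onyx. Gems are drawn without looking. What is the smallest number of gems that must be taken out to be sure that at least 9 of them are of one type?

65

The 8 types are the holes; the gems drawn are the pigeons.
To avoid 9 of any one type, the worst case takes at most 8 of each type.
That gives 8 + 8 + 8 + 8 + 8 + 8 + 8 + 8 = 64 gems with no type reaching 9.
The next gem forces some type to 9, so 64 + 1 = 65.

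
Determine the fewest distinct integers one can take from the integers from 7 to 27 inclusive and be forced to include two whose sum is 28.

A set avoiding the sum 28 can contain at most one of each pair {x, 28−x}, plus the 7 elements whose complement lies outside the range or equal to its own complement.
The integers 14, …, 27 (14 of them) are such a set: any two sum to at least 14+15 = 29 > 28.
Any 15th integer completes one of the 7 pairs, so 15 choices force a sum of 28.

15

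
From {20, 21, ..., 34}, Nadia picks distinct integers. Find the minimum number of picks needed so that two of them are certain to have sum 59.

11

Group the elements by complementary pair {x, 59−x}: {25,34}, {26,33}, {27,32}, …, giving 5 two-element pairs and 5 integers whose partner 59−x falls outside [20,34].
Treating each of those 10 groups as a pigeonhole, one can pick one integer per group — 10 integers — with no two summing to 59.
The 11th integer lands in an occupied pair, forcing a sum of 59.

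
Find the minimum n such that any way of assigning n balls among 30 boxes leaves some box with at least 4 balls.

With 90 balls one could put exactly 3 in each of the 30 boxes, and no box would reach 4.
By the pigeonhole principle, one more ball must land in a box that already has 3, giving it 4.
So 30 × 3 + 1 = 91 balls are required.

91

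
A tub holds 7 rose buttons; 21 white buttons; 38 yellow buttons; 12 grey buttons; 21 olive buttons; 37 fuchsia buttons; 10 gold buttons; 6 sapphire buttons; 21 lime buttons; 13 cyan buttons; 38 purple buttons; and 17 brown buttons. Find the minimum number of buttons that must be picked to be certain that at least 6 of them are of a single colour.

An adversary could hand out at most 5 buttons per colour: 5 + 5 + 5 + 5 + 5 + 5 + 5 + 5 + 5 + 5 + 5 + 5 = 60 buttons and still no colour has 6.
One more button lands in a colour already at 5, so 61 draws are enough and 60 are not.

61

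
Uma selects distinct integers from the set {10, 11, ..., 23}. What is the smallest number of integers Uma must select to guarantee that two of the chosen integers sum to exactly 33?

A set avoiding the sum 33 can contain at most one of each pair {x, 33−x}.
The integers 17, …, 23 (7 of them) are such a set: any two sum to at least 17+18 = 35 > 33.
By pigeonhole, any 8th integer completes one of the 7 pairs, so 8 choices force a sum of 33.

8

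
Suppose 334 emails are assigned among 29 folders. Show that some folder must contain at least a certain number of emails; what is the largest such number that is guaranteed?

12

By pigeonhole, the 29 folders are the holes and the 334 emails are the pigeons.
If every folder held at most 11 emails, the total would be at most 29 × 11 = 319, which is less than 334.
So some folder holds at least ⌈334/29⌉ = 12 emails.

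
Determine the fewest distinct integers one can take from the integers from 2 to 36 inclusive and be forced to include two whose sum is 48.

Two chosen integers sum to 48 exactly when both halves of some pair {x, 48−x} with 12 ≤ x ≤ 48−x ≤ 36 are chosen — 12 such pairs.
The remaining 11 elements (those with no distinct partner in range) can never complete a 48-sum, so the worst case takes all of them and one from each pair: 11 + 12 = 23.
The 24th integer has to be the second member of some pair, so 23 + 1 = 24.

24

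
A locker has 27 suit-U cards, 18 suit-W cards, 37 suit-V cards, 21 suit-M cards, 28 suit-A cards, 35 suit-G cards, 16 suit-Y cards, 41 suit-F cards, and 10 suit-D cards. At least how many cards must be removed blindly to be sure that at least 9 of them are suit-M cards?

221

In the worst case for collecting suit-M cards, every non-suit-M card comes out first.
There are 27 + 18 + 37 + 28 + 35 + 16 + 41 + 10 = 212 non-suit-M cards altogether.
After those, each further card must be suit-M, so 212 + 9 = 221 draws guarantee 9 suit-M cards.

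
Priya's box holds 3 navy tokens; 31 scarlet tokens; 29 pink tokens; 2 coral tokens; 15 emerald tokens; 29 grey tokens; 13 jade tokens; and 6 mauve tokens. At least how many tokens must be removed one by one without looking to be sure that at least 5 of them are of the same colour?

30

Pigeonhole: put each drawn token into a box by colour. The largest draw with every box below 5 takes min(count, 4) from each colour; colours with fewer than 4 contribute all they have.
Σ min(cᵢ, 4) = 3 + 4 + 4 + 2 + 4 + 4 + 4 + 4 = 29.
Draw number 29 + 1 = 30 must push one box to 5.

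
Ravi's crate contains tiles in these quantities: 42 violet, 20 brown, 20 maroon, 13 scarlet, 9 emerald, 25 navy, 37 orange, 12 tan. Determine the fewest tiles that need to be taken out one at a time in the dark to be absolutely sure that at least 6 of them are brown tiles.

In the worst case for collecting brown tiles, every non-brown tile comes out first.
There are 42 + 20 + 13 + 9 + 25 + 37 + 12 = 158 non-brown tiles altogether.
After those, each further tile must be brown, so 158 + 6 = 164 draws guarantee 6 brown tiles.

164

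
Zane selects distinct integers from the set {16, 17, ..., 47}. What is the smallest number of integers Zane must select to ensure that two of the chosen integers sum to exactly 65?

Group the elements by complementary pair {x, 65−x}: {18,47}, {19,46}, {20,45}, …, giving 15 two-element pairs and 2 integers whose partner 65−x falls outside [16,47].
By pigeonhole, treating each of those 17 groups as a pigeonhole, one can pick one integer per group — 17 integers — with no two summing to 65.
The 18th integer lands in an occupied pair, forcing a sum of 65.

18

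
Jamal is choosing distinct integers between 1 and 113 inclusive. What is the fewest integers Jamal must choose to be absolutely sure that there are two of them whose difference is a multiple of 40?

41

Integers whose pairwise differences are multiples of 40 are exactly those sharing a remainder mod 40. The 40 residue classes mod 40 are the pigeonholes.
With 40 integers one could put 1 in each residue class and have no class reach 2.
The 41st integer pushes some class to 2, so 40·1 + 1 = 41.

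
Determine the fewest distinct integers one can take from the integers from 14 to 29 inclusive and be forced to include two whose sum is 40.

A set avoiding the sum 40 can contain at most one of each pair {x, 40−x}, plus the 4 elements whose complement lies outside the range or equal to its own complement.
The integers 20, …, 29 (10 of them) are such a set: any two sum to at least 20+21 = 41 > 40.
Any 11th integer completes one of the 6 pairs, so 11 choices force a sum of 40.

11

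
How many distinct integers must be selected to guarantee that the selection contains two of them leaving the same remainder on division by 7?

The 7 residue classes mod 7 are the pigeonholes.
With 7 integers one could put 1 in each residue class and have no class reach 2.
The 8th integer pushes some class to 2, so 7·1 + 1 = 8.

8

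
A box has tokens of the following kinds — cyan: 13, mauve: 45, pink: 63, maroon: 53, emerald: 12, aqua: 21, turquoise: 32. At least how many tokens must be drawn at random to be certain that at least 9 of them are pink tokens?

185

In the worst case for collecting pink tokens, every non-pink token comes out first.
There are 13 + 45 + 53 + 12 + 21 + 32 = 176 non-pink tokens altogether.
After those, each further token must be pink, so 176 + 9 = 185 draws guarantee 9 pink tokens.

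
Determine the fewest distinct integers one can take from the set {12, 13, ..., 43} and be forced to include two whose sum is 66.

Two chosen integers sum to 66 exactly when both halves of some pair {x, 66−x} with 23 ≤ x ≤ 66−x ≤ 43 are chosen — 10 such pairs.
The remaining 12 elements (those with no distinct partner in range) can never complete a 66-sum, so the worst case takes all of them and one from each pair: 12 + 10 = 22.
Pigeonhole: the 23rd integer has to be the second member of some pair, so 22 + 1 = 23.

23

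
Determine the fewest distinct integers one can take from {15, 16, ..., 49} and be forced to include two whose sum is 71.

22

A set avoiding the sum 71 can contain at most one of each pair {x, 71−x}, plus the 7 elements whose complement lies outside the range.
The integers 15, …, 35 (21 of them) are such a set: any two sum to at least 15+16 = 31 and at most 34+35 = 69 < 71.
Any 22nd integer completes one of the 14 pairs, so 22 choices force a sum of 71.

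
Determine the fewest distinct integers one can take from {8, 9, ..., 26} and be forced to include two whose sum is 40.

A set avoiding the sum 40 can contain at most one of each pair {x, 40−x}, plus the 7 elements whose complement lies outside the range or equal to its own complement.
The integers 8, …, 20 (13 of them) are such a set: any two sum to at least 8+9 = 17 and at most 19+20 = 39 < 40.
By pigeonhole, any 14th integer completes one of the 6 pairs, so 14 choices force a sum of 40.

14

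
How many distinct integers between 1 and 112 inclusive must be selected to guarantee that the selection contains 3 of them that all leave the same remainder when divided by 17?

35

The 17 residue classes mod 17 are the pigeonholes.
With 34 integers one could put 2 in each residue class and have no class reach 3.
The 35th integer pushes some class to 3, so 17·2 + 1 = 35.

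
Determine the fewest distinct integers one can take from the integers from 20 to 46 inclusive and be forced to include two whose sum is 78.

Two chosen integers sum to 78 exactly when both halves of some pair {x, 78−x} with 32 ≤ x ≤ 78−x ≤ 46 are chosen — 7 such pairs.
The remaining 13 elements (those with no distinct partner in range) can never complete a 78-sum, so the worst case takes all of them and one from each pair: 13 + 7 = 20.
By the pigeonhole principle, the 21st integer has to be the second member of some pair, so 20 + 1 = 21.

21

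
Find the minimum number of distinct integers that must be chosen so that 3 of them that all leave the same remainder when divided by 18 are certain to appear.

By the pigeonhole principle, the 18 residue classes mod 18 are the pigeonholes.
With 36 integers one could put 2 in each residue class and have no class reach 3.
The 37th integer pushes some class to 3, so 18·2 + 1 = 37.

37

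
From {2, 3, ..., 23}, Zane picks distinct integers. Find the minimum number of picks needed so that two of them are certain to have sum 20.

15

Group the elements by complementary pair {x, 20−x}: {2,18}, {3,17}, {4,16}, …, giving 8 two-element pairs, the single value 10 (it cannot pair with itself since the integers are distinct), and 5 integers whose partner 20−x falls outside [2,23].
By pigeonhole, treating each of those 14 groups as a pigeonhole, one can pick one integer per group — 14 integers — with no two summing to 20.
The 15th integer lands in an occupied pair, forcing a sum of 20.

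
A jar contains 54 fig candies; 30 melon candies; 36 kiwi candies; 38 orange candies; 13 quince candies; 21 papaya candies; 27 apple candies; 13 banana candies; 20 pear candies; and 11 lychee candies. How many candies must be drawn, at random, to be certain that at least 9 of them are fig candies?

In the worst case for collecting fig candies, every non-fig candy comes out first.
There are 30 + 36 + 38 + 13 + 21 + 27 + 13 + 20 + 11 = 209 non-fig candies altogether.
After those, each further candy must be fig, so 209 + 9 = 218 draws guarantee 9 fig candies.

218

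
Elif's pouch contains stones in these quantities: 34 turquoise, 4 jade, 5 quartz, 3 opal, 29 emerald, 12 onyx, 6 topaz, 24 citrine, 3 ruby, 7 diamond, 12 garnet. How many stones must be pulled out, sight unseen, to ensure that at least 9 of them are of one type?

69

Put each drawn stone into a box by type. The largest draw with every box below 9 takes min(count, 8) from each type; types with fewer than 8 contribute all they have.
Σ min(cᵢ, 8) = 8 + 4 + 5 + 3 + 8 + 8 + 6 + 8 + 3 + 7 + 8 = 68.
Draw number 68 + 1 = 69 must push one box to 9.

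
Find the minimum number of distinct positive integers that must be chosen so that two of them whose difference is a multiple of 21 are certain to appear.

Integers whose pairwise differences are multiples of 21 are exactly those sharing a remainder mod 21. The 21 residue classes mod 21 are the pigeonholes.
With 21 integers one could put 1 in each residue class and have no class reach 2.
The 22nd integer pushes some class to 2, so 21·1 + 1 = 22.

22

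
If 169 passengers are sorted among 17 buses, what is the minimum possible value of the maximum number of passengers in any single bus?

10

The 17 buses are the holes and the 169 passengers are the pigeons.
If every bus held at most 9 passengers, the total would be at most 17 × 9 = 153, which is less than 169.
So some bus holds at least ⌈169/17⌉ = 10 passengers.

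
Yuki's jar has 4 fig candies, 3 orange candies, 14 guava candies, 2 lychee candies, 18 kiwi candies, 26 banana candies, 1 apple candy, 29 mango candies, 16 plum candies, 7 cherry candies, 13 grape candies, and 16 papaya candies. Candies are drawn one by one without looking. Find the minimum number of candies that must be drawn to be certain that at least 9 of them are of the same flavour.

74

By pigeonhole, the 12 flavours are the holes; the candies drawn are the pigeons.
To avoid 9 of any one flavour, the worst case takes at most 8 of each flavour, or every candy of a flavour that has fewer than 8.
That gives 4 + 3 + 8 + 2 + 8 + 8 + 1 + 8 + 8 + 7 + 8 + 8 = 73 candies with no flavour reaching 9.
The next candy forces some flavour to 9, so 73 + 1 = 74.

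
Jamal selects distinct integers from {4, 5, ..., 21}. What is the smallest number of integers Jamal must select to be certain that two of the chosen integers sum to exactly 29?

Group the elements by complementary pair {x, 29−x}: {8,21}, {9,20}, {10,19}, …, giving 7 two-element pairs and 4 integers whose partner 29−x falls outside [4,21].
By the pigeonhole principle, treating each of those 11 groups as a pigeonhole, one can pick one integer per group — 11 integers — with no two summing to 29.
The 12th integer lands in an occupied pair, forcing a sum of 29.

12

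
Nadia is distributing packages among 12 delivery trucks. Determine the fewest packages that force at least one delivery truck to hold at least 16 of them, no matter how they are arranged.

181

With 180 packages one could put exactly 15 in each of the 12 delivery trucks, and no delivery truck would reach 16.
One more package must land in a delivery truck that already has 15, giving it 16.
So 12 × 15 + 1 = 181 packages are required.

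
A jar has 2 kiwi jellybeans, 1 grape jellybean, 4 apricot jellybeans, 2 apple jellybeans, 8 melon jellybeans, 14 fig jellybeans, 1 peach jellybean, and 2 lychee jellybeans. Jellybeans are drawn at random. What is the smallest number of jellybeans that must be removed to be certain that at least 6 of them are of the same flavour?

An adversary could hand out at most 5 jellybeans per flavour (6 flavours run out sooner): 2 + 1 + 4 + 2 + 5 + 5 + 1 + 2 = 22 jellybeans and still no flavour has 6.
One more jellybean lands in a flavour already at 5, so 23 draws are enough and 22 are not.

23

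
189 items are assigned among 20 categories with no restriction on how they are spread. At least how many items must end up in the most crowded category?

10

The 20 categories are the holes and the 189 items are the pigeons.
If every category held at most 9 items, the total would be at most 20 × 9 = 180, which is less than 189.
So some category holds at least ⌈189/20⌉ = 10 items.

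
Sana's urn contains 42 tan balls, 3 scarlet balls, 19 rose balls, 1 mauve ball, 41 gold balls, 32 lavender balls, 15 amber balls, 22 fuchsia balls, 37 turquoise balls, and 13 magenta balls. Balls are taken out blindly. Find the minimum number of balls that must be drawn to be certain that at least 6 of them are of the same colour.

45

An adversary could hand out at most 5 balls per colour (scarlet, mauve run out sooner): 5 + 3 + 5 + 1 + 5 + 5 + 5 + 5 + 5 + 5 = 44 balls and still no colour has 6.
By pigeonhole, one more ball lands in a colour already at 5, so 45 draws are enough and 44 are not.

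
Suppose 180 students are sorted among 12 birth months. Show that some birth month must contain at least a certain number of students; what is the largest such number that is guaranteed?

15

By the pigeonhole principle, the 12 birth months are the holes and the 180 students are the pigeons.
If every birth month held at most 14 students, the total would be at most 12 × 14 = 168, which is less than 180.
So some birth month holds at least ⌈180/12⌉ = 15 students.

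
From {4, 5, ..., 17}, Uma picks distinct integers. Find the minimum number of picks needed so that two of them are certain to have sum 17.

A set avoiding the sum 17 can contain at most one of each pair {x, 17−x}, plus the 4 elements whose complement lies outside the range.
The integers 9, …, 17 (9 of them) are such a set: any two sum to at least 9+10 = 19 > 17.
Any 10th integer completes one of the 5 pairs, so 10 choices force a sum of 17.

10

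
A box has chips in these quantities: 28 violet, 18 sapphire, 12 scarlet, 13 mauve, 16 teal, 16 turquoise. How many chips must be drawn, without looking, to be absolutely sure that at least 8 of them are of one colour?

43

By pigeonhole, the 6 colours are the holes; the chips drawn are the pigeons.
To avoid 8 of any one colour, the worst case takes at most 7 of each colour.
That gives 7 + 7 + 7 + 7 + 7 + 7 = 42 chips with no colour reaching 8.
The next chip forces some colour to 8, so 42 + 1 = 43.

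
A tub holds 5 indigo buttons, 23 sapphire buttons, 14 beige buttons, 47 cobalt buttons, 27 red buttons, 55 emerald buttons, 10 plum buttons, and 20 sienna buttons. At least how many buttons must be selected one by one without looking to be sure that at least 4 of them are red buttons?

In the worst case for collecting red buttons, every non-red button comes out first.
There are 5 + 23 + 14 + 47 + 55 + 10 + 20 = 174 non-red buttons altogether.
After those, each further button must be red, so 174 + 4 = 178 draws guarantee 4 red buttons.

178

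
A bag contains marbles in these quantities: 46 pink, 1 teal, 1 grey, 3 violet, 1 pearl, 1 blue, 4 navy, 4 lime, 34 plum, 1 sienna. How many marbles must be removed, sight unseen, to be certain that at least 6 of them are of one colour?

27

An adversary could hand out at most 5 marbles per colour (8 colours run out sooner): 5 + 1 + 1 + 3 + 1 + 1 + 4 + 4 + 5 + 1 = 26 marbles and still no colour has 6.
Pigeonhole: one more marble lands in a colour already at 5, so 27 draws are enough and 26 are not.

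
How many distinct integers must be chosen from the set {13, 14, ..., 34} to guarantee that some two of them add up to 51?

Two chosen integers sum to 51 exactly when both halves of some pair {x, 51−x} with 17 ≤ x ≤ 51−x ≤ 34 are chosen — 9 such pairs.
The remaining 4 elements (those with no distinct partner in range) can never complete a 51-sum, so the worst case takes all of them and one from each pair: 4 + 9 = 13.
The 14th integer has to be the second member of some pair, so 13 + 1 = 14.

14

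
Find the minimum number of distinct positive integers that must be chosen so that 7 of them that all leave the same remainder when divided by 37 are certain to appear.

The 37 residue classes mod 37 are the pigeonholes.
With 222 integers one could put 6 in each residue class and have no class reach 7.
The 223rd integer pushes some class to 7, so 37·6 + 1 = 223.

223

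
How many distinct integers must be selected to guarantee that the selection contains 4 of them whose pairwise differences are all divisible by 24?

Integers whose pairwise differences are multiples of 24 are exactly those sharing a remainder mod 24. By pigeonhole, the 24 residue classes mod 24 are the pigeonholes.
With 72 integers one could put 3 in each residue class and have no class reach 4.
The 73rd integer pushes some class to 4, so 24·3 + 1 = 73.

73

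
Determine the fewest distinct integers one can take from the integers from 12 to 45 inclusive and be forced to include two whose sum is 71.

A set avoiding the sum 71 can contain at most one of each pair {x, 71−x}, plus the 14 elements whose complement lies outside the range.
The integers 12, …, 35 (24 of them) are such a set: any two sum to at least 12+13 = 25 and at most 34+35 = 69 < 71.
Any 25th integer completes one of the 10 pairs, so 25 choices force a sum of 71.

25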